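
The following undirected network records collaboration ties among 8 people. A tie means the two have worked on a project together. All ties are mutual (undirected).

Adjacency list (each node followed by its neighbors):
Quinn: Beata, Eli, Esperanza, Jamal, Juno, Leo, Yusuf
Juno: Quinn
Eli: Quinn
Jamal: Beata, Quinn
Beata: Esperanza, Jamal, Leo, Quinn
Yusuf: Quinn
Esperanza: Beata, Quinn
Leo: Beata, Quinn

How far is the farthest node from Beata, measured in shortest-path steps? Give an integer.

2

Distances from Beata: Eli:2, Esperanza:1, Jamal:1, Juno:2, Leo:1, Quinn:1, Yusuf:2.
The largest is 2 (to Juno, Yusuf, and Eli), so the eccentricity of Beata is 2.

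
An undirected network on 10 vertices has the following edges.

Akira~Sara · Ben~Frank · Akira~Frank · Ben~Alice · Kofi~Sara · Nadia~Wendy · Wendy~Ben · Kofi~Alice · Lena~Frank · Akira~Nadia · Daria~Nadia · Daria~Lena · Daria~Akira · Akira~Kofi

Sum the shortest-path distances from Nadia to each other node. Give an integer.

Distances from Nadia: Akira:1, Alice:3, Ben:2, Daria:1, Frank:2, Kofi:2, Lena:2, Sara:2, Wendy:1.
Sum = 1 + 3 + 2 + 1 + 2 + 2 + 2 + 2 + 1 = 16.

16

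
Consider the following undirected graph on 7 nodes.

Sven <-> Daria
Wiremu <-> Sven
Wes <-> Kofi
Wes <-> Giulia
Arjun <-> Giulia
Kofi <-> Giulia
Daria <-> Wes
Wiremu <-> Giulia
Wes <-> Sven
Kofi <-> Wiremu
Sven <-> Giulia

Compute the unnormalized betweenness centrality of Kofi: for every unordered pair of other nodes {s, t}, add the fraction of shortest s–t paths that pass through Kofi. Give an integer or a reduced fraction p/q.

Pairs whose geodesics pass through Kofi — Wiremu–Wes: 1/3.
All other pairs contribute 0.
Summing the contributions gives betweenness(Kofi) = 1/3.

1/3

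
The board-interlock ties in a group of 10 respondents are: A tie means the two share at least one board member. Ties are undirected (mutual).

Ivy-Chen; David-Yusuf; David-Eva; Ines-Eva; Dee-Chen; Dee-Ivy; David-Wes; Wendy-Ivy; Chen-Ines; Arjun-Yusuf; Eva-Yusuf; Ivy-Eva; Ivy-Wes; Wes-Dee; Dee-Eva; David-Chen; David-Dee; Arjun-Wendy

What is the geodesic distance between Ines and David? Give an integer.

2

One shortest route is Ines – Chen – David, which uses 2 edges, and Ines and David are not directly tied, so nothing shorter exists. So d(Ines,David) = 2.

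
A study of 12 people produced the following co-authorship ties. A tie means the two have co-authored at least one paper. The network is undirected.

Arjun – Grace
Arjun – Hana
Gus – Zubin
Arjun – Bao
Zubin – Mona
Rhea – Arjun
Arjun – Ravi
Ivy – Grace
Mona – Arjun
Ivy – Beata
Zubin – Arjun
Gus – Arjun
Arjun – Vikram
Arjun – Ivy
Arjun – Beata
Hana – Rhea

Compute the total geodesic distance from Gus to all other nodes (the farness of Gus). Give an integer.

20

Distances from Gus: Arjun:1, Bao:2, Beata:2, Grace:2, Hana:2, Ivy:2, Mona:2, Ravi:2, Rhea:2, Vikram:2, Zubin:1.
Sum = 1 + 2 + 2 + 2 + 2 + 2 + 2 + 2 + 2 + 2 + 1 = 20.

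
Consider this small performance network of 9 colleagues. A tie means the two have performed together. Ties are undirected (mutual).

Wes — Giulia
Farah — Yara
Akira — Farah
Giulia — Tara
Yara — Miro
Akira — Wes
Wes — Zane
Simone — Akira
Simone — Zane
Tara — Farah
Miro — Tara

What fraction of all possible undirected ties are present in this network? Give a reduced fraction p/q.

There are 11 edges and 9 nodes, so the maximum possible is C(9,2) = 36.
Density = 11/36.

11/36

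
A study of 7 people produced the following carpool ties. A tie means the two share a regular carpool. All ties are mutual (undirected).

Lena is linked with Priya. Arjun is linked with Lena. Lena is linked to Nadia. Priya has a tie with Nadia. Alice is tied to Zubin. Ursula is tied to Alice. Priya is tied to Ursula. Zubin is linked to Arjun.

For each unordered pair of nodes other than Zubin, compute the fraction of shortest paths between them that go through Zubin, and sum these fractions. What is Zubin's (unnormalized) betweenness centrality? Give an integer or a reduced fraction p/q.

2

Pairs whose geodesics pass through Zubin — Ursula–Arjun: 1/2; Alice–Arjun: 1; Alice–Lena: 1/2.
All other pairs contribute 0.
Summing the contributions gives betweenness(Zubin) = 2.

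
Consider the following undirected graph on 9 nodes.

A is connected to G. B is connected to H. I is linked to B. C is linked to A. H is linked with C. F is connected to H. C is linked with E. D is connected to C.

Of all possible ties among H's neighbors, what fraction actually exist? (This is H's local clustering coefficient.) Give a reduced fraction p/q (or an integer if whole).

H's neighbors: B, C, and F (k = 3).
Possible neighbor pairs: C(3,2) = 3. Edges among them: none → e = 0.
Clustering(H) = 0/3 = 0.

0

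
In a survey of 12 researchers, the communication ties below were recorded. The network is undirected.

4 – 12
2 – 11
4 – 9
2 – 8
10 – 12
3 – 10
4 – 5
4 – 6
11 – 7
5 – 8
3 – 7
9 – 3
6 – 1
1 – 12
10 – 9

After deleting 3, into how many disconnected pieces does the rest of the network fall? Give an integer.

1

3's neighbors (7, 9, and 10) remain reachable from one another through other ties, so the rest of the network stays in one piece.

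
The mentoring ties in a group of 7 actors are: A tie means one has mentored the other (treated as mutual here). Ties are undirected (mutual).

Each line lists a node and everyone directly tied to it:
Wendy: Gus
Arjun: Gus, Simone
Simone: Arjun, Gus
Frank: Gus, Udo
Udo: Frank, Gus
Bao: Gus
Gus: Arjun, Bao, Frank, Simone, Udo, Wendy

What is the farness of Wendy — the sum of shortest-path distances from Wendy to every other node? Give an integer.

11

Distances from Wendy: Arjun:2, Bao:2, Frank:2, Gus:1, Simone:2, Udo:2.
Sum = 2 + 2 + 2 + 1 + 2 + 2 = 11.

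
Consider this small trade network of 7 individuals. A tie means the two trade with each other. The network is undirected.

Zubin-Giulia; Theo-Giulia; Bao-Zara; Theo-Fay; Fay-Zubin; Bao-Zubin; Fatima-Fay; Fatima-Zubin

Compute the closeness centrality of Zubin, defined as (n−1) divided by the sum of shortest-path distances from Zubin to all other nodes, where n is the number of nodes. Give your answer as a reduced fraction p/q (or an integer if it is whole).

3/4

Distances from Zubin: Bao:1, Fatima:1, Fay:1, Giulia:1, Theo:2, Zara:2. Sum = 8.
n = 7, so closeness = 6/8 = 3/4.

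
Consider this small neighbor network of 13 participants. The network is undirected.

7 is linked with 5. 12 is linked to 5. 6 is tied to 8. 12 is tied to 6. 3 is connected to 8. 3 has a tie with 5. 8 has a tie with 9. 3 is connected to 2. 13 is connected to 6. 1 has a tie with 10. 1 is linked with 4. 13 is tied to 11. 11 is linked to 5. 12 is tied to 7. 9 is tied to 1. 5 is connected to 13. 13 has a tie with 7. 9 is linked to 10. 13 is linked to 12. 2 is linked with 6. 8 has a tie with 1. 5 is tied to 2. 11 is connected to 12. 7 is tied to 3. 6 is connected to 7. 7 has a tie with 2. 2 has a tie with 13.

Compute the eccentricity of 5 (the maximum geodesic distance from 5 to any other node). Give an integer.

4

Distances from 5: 1:3, 2:1, 3:1, 4:4, 6:2, 7:1, 8:2, 9:3, 10:4, 11:1, 12:1, 13:1.
The largest is 4 (to 10 and 4), so the eccentricity of 5 is 4.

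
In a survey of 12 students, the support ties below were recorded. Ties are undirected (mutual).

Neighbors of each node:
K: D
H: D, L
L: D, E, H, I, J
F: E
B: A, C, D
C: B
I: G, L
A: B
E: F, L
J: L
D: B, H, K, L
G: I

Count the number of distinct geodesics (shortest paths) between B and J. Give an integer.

1

The shortest distance is 3, and the only length-3 path is B–D–L–J. So there is exactly 1 shortest path.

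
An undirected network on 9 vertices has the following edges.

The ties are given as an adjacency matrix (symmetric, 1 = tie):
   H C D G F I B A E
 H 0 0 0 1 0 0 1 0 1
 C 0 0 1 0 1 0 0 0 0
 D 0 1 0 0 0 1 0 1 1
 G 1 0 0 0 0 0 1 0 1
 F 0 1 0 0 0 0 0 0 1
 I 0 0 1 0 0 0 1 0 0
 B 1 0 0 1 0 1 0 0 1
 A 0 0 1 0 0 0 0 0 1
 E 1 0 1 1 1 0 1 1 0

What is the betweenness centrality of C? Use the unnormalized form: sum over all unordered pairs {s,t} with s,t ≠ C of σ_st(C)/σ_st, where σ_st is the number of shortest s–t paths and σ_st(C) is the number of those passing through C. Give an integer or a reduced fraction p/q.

5/6

Pairs whose geodesics pass through C — D–F: 1/2; F–I: 1/3.
All other pairs contribute 0.
Summing the contributions gives betweenness(C) = 5/6.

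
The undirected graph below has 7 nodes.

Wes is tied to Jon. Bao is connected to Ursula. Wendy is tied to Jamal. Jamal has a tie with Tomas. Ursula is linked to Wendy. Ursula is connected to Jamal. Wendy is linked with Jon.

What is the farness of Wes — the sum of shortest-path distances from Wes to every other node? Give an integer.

Distances from Wes: Bao:4, Jamal:3, Jon:1, Tomas:4, Ursula:3, Wendy:2.
Sum = 4 + 3 + 1 + 4 + 3 + 2 = 17.

17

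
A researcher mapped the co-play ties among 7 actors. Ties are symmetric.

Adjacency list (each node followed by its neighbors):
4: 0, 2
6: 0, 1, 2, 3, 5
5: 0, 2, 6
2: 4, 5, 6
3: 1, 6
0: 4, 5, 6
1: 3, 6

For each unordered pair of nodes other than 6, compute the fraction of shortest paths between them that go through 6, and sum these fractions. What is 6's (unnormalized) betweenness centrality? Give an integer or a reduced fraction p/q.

Pairs whose geodesics pass through 6 — 3–4: 2/2; 3–2: 1; 3–0: 1; 3–5: 1; 1–4: 2/2; 1–2: 1; 1–0: 1; 1–5: 1; 2–0: 1/3.
All other pairs contribute 0.
Summing the contributions gives betweenness(6) = 25/3.

25/3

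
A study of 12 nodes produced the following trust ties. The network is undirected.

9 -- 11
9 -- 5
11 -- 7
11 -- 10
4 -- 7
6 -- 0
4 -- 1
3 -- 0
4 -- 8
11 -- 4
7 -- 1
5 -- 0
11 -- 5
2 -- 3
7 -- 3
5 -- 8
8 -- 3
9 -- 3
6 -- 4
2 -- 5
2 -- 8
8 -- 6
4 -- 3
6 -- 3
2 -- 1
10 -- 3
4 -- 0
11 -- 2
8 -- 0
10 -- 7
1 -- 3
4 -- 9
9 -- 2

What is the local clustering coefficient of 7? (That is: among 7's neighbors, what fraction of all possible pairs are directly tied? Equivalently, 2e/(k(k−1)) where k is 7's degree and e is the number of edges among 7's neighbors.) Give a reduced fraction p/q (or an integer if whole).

3/5

7's neighbors: 1, 3, 4, 10, and 11 (k = 5).
Possible neighbor pairs: C(5,2) = 10. Edges among them: 1–3, 1–4, 3–4, 3–10, 4–11, 10–11 → e = 6.
Clustering(7) = 6/10 = 3/5.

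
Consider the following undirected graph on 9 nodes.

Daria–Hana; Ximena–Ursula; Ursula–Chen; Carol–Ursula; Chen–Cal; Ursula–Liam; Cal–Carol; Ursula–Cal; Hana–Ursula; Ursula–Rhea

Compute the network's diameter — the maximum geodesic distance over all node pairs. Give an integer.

3

Eccentricity of each node (its greatest distance to any other): Cal:3, Carol:3, Chen:3, Daria:3, Hana:2, Liam:3, Rhea:3, Ursula:2, Ximena:3.
The maximum eccentricity is 3, realized for instance by the pair Carol–Daria via Carol – Ursula – Hana – Daria. So the diameter is 3.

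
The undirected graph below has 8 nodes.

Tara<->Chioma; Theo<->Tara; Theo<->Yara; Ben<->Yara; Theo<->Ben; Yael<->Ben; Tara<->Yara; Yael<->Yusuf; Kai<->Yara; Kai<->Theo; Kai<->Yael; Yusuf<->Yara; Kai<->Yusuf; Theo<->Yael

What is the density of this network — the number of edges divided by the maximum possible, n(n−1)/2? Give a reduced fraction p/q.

1/2

There are 14 edges and 8 nodes, so the maximum possible is C(8,2) = 28.
Density = 14/28 = 1/2.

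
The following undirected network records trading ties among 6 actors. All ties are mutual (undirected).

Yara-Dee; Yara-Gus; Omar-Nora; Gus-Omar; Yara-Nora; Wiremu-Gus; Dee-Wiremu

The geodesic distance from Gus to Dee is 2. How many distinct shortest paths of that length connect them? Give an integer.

The shortest distance is 2. The length-2 paths are: Gus–Yara–Dee; Gus–Wiremu–Dee.
That gives 2 distinct shortest paths.

2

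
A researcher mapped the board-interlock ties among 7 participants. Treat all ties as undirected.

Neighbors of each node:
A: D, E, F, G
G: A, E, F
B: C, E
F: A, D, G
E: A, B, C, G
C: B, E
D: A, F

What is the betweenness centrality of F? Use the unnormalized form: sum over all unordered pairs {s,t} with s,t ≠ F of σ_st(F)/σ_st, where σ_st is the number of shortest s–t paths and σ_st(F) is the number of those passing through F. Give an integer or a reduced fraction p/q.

Pairs whose geodesics pass through F — G–D: 1/2.
All other pairs contribute 0.
Summing the contributions gives betweenness(F) = 1/2.

1/2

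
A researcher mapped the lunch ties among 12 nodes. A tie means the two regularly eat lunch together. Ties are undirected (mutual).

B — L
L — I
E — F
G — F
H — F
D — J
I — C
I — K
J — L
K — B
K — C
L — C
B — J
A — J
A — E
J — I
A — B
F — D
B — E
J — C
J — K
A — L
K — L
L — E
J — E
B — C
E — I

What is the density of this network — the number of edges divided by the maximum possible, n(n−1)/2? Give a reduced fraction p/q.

There are 27 edges and 12 nodes, so the maximum possible is C(12,2) = 66.
Density = 27/66 = 9/22.

9/22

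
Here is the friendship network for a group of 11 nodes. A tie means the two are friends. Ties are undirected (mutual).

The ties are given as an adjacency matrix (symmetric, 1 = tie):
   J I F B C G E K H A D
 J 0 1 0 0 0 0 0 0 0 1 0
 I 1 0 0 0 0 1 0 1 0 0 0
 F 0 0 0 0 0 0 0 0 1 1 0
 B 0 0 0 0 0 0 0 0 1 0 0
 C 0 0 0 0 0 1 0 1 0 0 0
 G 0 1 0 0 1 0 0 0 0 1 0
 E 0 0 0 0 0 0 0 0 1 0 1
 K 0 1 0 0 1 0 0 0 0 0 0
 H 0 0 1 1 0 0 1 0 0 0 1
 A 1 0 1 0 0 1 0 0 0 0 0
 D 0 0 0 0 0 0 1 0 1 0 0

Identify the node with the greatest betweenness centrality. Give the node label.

A

Unnormalized betweenness of each node: A:155/6, B:0, C:5/2, D:0, E:0, F:24, G:85/6, H:23, I:20/3, J:5, K:5/6.
A has the largest value, 155/6, making it the main broker — the node through which the most shortest paths run.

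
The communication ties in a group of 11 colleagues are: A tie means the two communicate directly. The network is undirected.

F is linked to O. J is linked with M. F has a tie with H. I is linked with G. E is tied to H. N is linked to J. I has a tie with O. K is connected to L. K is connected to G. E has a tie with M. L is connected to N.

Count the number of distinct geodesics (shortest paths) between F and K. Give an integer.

1

The shortest distance is 4, and the only length-4 path is F–O–I–G–K. So there is exactly 1 shortest path.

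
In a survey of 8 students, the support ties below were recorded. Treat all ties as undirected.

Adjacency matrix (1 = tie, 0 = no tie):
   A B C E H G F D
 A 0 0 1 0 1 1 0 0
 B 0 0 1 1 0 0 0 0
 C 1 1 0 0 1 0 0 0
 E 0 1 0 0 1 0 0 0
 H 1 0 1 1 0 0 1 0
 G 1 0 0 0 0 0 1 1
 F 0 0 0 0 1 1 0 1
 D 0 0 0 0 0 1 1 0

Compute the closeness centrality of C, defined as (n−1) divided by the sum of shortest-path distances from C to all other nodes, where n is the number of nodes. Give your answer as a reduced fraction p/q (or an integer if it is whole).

7/12

Distances from C: A:1, B:1, D:3, E:2, F:2, G:2, H:1. Sum = 12.
n = 8, so closeness = 7/12.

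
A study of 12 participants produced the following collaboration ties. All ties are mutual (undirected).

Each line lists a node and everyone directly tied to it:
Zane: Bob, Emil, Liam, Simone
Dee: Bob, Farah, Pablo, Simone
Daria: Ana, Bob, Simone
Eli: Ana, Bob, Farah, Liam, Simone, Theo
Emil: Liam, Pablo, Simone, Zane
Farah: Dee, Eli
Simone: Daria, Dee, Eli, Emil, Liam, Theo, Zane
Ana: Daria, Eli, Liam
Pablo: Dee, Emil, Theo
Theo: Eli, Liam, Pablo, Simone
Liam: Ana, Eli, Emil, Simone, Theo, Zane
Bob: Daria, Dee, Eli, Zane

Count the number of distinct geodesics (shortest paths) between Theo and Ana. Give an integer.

2

The shortest distance is 2. The length-2 paths are: Theo–Eli–Ana; Theo–Liam–Ana.
That gives 2 distinct shortest paths.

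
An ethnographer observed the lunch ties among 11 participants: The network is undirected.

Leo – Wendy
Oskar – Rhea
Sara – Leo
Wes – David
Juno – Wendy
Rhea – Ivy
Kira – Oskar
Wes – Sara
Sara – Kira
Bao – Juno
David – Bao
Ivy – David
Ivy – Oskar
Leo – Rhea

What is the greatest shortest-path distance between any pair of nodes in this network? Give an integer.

4

Eccentricity of each node (its greatest distance to any other): Bao:4, David:3, Ivy:3, Juno:4, Kira:4, Leo:3, Oskar:4, Rhea:3, Sara:3, Wendy:3, Wes:3.
The maximum eccentricity is 4, realized for instance by the pair Kira–Juno via Kira – Sara – Leo – Wendy – Juno. So the diameter is 4.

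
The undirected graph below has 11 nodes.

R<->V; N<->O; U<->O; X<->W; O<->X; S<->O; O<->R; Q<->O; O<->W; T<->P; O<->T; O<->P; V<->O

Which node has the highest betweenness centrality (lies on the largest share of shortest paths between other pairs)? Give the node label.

Unnormalized betweenness of each node: N:0, O:42, P:0, Q:0, R:0, S:0, T:0, U:0, V:0, W:0, X:0.
O has the largest value, 42, making it the main broker — the node through which the most shortest paths run.

O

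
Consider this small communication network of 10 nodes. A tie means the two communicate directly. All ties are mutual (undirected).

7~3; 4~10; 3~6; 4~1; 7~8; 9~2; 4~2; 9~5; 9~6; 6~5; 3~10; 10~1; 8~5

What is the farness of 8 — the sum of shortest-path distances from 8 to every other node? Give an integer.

22

Distances from 8: 1:4, 2:3, 3:2, 4:4, 5:1, 6:2, 7:1, 9:2, 10:3.
Sum = 4 + 3 + 2 + 4 + 1 + 2 + 1 + 2 + 3 = 22.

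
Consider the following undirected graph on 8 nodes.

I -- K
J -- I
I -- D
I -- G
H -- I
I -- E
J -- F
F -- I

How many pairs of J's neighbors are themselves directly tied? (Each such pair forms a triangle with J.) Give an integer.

1

J's neighbors: F and I.
Neighbor pairs that are themselves tied: J–F–I. Each forms one triangle with J, for 1 in total.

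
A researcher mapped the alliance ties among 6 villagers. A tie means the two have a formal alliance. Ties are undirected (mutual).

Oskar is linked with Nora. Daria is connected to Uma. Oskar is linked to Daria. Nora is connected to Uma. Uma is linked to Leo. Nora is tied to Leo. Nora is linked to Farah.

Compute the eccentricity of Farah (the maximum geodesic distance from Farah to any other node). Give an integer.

3

Distances from Farah: Daria:3, Leo:2, Nora:1, Oskar:2, Uma:2.
The largest is 3 (to Daria), so the eccentricity of Farah is 3.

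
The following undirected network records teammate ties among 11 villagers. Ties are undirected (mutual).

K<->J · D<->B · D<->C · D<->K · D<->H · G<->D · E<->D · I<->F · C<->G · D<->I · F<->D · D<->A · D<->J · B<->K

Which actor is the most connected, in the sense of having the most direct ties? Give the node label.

D

Degrees — A:1, B:2, C:2, D:10, E:1, F:2, G:2, H:1, I:2, J:2, K:3.
The maximum is 10, attained only by D.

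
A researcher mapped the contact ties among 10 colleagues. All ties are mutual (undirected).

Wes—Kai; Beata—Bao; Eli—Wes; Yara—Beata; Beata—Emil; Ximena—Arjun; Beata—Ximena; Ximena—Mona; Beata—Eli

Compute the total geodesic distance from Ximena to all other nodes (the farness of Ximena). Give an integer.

Distances from Ximena: Arjun:1, Bao:2, Beata:1, Eli:2, Emil:2, Kai:4, Mona:1, Wes:3, Yara:2.
Sum = 1 + 2 + 1 + 2 + 2 + 4 + 1 + 3 + 2 = 18.

18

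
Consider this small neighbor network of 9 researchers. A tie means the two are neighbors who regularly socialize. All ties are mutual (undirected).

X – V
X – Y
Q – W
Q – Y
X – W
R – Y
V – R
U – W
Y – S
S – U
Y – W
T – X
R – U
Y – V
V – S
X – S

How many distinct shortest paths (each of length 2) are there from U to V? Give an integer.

2

The shortest distance is 2. The length-2 paths are: U–S–V; U–R–V.
That gives 2 distinct shortest paths.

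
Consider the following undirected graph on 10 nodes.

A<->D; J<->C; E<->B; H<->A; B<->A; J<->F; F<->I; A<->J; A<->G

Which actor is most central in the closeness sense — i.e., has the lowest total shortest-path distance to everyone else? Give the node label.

A

Farness (sum of distances to all others) for each node — A:14, B:20, C:24, D:22, E:28, F:22, G:22, H:22, I:30, J:16.
The smallest farness is 14, for A, so A has the highest closeness.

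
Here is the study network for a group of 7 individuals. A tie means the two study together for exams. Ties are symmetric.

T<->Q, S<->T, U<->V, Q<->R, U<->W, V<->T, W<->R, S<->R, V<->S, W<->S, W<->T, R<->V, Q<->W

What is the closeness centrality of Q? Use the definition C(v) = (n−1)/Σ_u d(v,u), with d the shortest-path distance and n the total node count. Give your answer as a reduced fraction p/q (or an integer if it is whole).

2/3

Distances from Q: R:1, S:2, T:1, U:2, V:2, W:1. Sum = 9.
n = 7, so closeness = 6/9 = 2/3.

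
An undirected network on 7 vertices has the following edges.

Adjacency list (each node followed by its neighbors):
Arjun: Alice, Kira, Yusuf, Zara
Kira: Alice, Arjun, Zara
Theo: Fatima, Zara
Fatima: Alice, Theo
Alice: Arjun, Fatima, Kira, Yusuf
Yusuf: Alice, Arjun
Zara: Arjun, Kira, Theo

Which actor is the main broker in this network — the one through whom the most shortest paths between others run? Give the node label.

Alice

Unnormalized betweenness of each node: Alice:4, Arjun:5/2, Fatima:3/2, Kira:1/2, Theo:1, Yusuf:0, Zara:5/2.
Alice has the largest value, 4, making it the main broker — the node through which the most shortest paths run.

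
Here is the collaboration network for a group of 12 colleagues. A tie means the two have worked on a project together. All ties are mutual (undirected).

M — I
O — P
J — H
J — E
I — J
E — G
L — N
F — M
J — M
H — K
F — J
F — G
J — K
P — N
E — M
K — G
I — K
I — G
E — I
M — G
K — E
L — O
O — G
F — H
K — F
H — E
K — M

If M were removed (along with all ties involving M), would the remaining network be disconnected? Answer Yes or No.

No

Even without M, every remaining node can still reach every other (the residual graph is connected), so M is not a cut vertex.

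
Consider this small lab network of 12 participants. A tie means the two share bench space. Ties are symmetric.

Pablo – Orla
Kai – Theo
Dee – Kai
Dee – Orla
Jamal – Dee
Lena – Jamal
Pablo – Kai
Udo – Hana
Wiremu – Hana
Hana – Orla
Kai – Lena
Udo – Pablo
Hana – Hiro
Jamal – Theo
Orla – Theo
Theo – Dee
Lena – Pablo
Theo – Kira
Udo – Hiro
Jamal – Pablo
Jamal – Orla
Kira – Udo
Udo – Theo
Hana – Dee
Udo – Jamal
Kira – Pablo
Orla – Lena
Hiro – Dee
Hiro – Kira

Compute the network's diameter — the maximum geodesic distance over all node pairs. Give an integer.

3

Eccentricity of each node (its greatest distance to any other): Dee:2, Hana:2, Hiro:3, Jamal:3, Kai:3, Kira:3, Lena:3, Orla:2, Pablo:3, Theo:3, Udo:2, Wiremu:3.
The maximum eccentricity is 3, realized for instance by the pair Lena–Wiremu via Lena – Orla – Hana – Wiremu. So the diameter is 3.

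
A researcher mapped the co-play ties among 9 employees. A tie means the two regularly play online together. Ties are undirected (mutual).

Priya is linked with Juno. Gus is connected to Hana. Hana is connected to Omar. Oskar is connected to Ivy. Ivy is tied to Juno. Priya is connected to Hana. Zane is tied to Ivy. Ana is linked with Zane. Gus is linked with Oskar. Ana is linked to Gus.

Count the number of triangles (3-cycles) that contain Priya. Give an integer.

0

Priya's neighbors are Hana and Juno, but none of them are tied to each other, so no triangle contains Priya.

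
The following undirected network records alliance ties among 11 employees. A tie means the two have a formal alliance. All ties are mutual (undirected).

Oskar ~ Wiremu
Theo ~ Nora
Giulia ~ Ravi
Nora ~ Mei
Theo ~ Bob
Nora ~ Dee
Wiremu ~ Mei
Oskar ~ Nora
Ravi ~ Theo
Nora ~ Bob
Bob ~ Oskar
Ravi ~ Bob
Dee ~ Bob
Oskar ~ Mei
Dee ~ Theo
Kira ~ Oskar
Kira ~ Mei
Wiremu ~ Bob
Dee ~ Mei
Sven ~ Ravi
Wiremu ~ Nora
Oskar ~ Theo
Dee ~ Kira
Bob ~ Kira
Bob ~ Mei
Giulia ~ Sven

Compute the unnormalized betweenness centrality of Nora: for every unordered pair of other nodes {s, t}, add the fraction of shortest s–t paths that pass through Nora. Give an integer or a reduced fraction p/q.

67/60

Pairs whose geodesics pass through Nora — Mei–Theo: 1/4; Oskar–Dee: 1/5; Wiremu–Dee: 1/3; Wiremu–Theo: 1/3.
All other pairs contribute 0.
Summing the contributions gives betweenness(Nora) = 67/60.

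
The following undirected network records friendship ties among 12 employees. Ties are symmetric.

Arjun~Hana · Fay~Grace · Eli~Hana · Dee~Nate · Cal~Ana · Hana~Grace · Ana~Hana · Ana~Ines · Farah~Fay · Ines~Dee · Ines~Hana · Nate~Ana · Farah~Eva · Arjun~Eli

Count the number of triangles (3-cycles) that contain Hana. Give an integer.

2

Hana's neighbors: Ana, Arjun, Eli, Grace, and Ines.
Neighbor pairs that are themselves tied: Hana–Ana–Ines; Hana–Arjun–Eli. Each forms one triangle with Hana, for 2 in total.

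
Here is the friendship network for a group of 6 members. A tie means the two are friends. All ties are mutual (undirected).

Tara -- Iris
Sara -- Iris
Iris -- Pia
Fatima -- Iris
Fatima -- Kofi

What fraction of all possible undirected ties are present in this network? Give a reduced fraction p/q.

1/3

There are 5 edges and 6 nodes, so the maximum possible is C(6,2) = 15.
Density = 5/15 = 1/3.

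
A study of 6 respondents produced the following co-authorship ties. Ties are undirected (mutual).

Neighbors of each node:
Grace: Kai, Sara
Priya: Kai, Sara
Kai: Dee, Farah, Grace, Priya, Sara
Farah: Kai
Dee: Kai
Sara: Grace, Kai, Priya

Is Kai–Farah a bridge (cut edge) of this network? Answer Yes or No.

Without the Kai–Farah edge there is no alternate route between Kai and Farah, so the network disconnects. It is a bridge.

Yes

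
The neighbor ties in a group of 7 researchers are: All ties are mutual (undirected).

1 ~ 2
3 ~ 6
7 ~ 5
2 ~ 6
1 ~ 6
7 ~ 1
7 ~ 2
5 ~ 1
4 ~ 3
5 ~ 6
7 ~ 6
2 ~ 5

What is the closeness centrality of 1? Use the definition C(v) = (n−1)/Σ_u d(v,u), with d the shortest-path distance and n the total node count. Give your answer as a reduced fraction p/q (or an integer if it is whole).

Distances from 1: 2:1, 3:2, 4:3, 5:1, 6:1, 7:1. Sum = 9.
n = 7, so closeness = 6/9 = 2/3.

2/3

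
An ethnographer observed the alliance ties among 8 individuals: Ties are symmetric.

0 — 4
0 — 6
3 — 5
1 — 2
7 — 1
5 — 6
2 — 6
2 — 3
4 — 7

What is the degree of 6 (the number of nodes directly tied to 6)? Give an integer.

6 is directly tied to 0, 2, and 5. That is 3 neighbors, so the degree of 6 is 3.

3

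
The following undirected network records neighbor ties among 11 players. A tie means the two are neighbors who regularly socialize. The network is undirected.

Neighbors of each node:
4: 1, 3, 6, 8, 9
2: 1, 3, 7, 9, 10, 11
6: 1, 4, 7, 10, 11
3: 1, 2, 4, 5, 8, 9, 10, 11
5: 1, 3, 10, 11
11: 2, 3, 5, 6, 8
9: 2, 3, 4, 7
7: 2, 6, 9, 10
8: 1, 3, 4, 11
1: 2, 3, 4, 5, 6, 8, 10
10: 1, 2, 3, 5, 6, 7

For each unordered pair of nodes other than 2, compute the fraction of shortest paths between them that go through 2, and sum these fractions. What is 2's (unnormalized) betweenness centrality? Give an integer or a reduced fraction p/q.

37/12

Pairs whose geodesics pass through 2 — 1–7: 1/3; 1–9: 1/3; 1–11: 1/5; 7–3: 1/3; 7–11: 1/2; 7–8: 3/10; 10–9: 1/3; 10–11: 1/4; 9–11: 1/2.
All other pairs contribute 0.
Summing the contributions gives betweenness(2) = 37/12.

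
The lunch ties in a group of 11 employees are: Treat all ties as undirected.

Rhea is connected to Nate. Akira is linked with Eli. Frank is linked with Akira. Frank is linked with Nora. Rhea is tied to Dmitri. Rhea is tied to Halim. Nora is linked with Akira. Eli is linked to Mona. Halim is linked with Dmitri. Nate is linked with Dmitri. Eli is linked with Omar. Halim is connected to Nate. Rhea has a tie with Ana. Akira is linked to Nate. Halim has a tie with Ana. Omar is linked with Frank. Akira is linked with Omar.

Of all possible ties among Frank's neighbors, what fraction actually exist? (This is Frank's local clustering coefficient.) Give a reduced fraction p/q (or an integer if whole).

2/3

Frank's neighbors: Akira, Nora, and Omar (k = 3).
Possible neighbor pairs: C(3,2) = 3. Edges among them: Akira–Nora, Akira–Omar → e = 2.
Clustering(Frank) = 2/3.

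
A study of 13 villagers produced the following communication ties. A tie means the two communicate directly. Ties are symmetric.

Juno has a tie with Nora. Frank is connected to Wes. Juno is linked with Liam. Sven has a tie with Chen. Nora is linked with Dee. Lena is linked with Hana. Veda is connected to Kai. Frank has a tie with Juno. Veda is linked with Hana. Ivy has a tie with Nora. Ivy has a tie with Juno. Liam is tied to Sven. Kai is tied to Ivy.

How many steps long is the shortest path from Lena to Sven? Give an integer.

7

One shortest route is Lena – Hana – Veda – Kai – Ivy – Juno – Liam – Sven, which uses 7 edges, and at distance 6 from Lena we only reach {Dee, Frank, Liam}, which does not include Sven. So d(Lena,Sven) = 7.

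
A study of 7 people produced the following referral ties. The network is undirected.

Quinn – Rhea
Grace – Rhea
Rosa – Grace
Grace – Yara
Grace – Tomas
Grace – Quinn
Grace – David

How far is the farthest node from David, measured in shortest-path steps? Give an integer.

2

Distances from David: Grace:1, Quinn:2, Rhea:2, Rosa:2, Tomas:2, Yara:2.
The largest is 2 (to Tomas, Quinn, Rhea, Rosa, and Yara), so the eccentricity of David is 2.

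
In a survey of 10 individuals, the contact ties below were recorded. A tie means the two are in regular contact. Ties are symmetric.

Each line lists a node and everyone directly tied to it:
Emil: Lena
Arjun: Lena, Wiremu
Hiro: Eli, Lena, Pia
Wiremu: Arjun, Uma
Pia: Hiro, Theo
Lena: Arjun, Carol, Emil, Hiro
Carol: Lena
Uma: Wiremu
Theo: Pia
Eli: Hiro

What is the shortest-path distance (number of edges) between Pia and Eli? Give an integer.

2

One shortest route is Pia – Hiro – Eli, which uses 2 edges, and Pia and Eli are not directly tied, so nothing shorter exists. So d(Pia,Eli) = 2.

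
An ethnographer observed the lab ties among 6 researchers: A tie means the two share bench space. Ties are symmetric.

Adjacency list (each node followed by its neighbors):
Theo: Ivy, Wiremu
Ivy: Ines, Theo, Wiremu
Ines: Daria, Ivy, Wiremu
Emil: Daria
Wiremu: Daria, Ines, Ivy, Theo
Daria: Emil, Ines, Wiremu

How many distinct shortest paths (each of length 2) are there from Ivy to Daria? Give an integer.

The shortest distance is 2. The length-2 paths are: Ivy–Wiremu–Daria; Ivy–Ines–Daria.
That gives 2 distinct shortest paths.

2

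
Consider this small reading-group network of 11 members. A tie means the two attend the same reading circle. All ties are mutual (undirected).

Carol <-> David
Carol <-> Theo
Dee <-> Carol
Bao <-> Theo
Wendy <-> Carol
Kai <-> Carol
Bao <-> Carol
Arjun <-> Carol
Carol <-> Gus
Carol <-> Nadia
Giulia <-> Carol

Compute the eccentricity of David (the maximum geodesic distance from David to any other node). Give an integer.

2

Distances from David: Arjun:2, Bao:2, Carol:1, Dee:2, Giulia:2, Gus:2, Kai:2, Nadia:2, Theo:2, Wendy:2.
The largest is 2 (to Dee, Theo, Wendy, Gus, Giulia, Kai, Bao, Nadia, and Arjun), so the eccentricity of David is 2.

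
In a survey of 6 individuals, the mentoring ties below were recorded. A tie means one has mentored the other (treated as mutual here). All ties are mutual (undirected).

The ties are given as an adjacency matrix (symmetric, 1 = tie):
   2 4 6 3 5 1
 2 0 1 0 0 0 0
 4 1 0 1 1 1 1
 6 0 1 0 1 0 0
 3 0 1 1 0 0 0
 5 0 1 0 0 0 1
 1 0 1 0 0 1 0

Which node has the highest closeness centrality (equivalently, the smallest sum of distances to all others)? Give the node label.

Farness (sum of distances to all others) for each node — 1:8, 2:9, 3:8, 4:5, 5:8, 6:8.
The smallest farness is 5, for 4, so 4 has the highest closeness.

4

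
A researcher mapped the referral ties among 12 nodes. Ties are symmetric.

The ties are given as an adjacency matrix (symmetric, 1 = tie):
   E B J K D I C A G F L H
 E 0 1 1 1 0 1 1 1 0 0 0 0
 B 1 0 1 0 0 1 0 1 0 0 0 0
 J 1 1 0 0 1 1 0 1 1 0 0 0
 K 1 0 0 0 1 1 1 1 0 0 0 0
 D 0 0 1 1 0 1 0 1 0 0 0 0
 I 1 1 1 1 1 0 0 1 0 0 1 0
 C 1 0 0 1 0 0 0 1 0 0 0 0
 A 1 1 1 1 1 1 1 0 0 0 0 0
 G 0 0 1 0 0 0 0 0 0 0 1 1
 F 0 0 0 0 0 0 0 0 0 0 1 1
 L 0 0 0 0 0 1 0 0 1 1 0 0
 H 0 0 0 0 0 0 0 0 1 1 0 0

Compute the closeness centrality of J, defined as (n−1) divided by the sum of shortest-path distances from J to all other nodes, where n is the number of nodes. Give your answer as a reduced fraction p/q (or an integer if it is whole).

Distances from J: A:1, B:1, C:2, D:1, E:1, F:3, G:1, H:2, I:1, K:2, L:2. Sum = 17.
n = 12, so closeness = 11/17.

11/17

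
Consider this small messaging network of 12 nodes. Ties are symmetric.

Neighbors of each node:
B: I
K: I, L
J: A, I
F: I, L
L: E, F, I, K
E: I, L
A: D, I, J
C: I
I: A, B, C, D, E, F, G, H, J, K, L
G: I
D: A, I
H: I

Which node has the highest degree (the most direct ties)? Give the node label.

I

Degrees — A:3, B:1, C:1, D:2, E:2, F:2, G:1, H:1, I:11, J:2, K:2, L:4.
The maximum is 11, attained only by I.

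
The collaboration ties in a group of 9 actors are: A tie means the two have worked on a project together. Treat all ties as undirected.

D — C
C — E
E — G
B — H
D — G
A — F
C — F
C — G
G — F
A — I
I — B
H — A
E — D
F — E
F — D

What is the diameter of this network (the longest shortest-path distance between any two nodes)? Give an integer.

Eccentricity of each node (its greatest distance to any other): A:2, B:4, C:4, D:4, E:4, F:3, G:4, H:3, I:3.
The maximum eccentricity is 4, realized for instance by the pair B–C via B – I – A – F – C. So the diameter is 4.

4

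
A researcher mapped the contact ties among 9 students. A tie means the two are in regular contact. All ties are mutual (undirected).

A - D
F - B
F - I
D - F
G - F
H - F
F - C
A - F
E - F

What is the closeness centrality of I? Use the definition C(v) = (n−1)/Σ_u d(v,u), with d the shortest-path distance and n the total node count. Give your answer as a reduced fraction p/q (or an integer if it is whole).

Distances from I: A:2, B:2, C:2, D:2, E:2, F:1, G:2, H:2. Sum = 15.
n = 9, so closeness = 8/15.

8/15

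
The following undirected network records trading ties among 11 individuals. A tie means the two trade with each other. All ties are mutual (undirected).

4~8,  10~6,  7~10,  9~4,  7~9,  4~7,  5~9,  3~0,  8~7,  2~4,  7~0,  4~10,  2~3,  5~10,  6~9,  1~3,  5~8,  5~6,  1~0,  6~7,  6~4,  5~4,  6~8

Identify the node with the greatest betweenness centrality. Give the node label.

7

Unnormalized betweenness of each node: 0:28/3, 1:0, 2:14/3, 3:8/3, 4:629/60, 5:3/4, 6:79/60, 7:169/12, 8:17/30, 9:17/30, 10:17/30.
7 has the largest value, 169/12, making it the main broker — the node through which the most shortest paths run.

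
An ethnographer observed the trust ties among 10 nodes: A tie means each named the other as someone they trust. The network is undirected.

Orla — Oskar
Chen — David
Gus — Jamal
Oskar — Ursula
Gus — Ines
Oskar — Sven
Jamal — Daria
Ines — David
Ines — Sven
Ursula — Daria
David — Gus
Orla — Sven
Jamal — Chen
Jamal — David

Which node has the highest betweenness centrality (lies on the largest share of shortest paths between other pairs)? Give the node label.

Ines

Unnormalized betweenness of each node: Chen:0, Daria:35/6, David:35/6, Gus:11/6, Ines:61/6, Jamal:8, Orla:0, Oskar:16/3, Sven:55/6, Ursula:29/6.
Ines has the largest value, 61/6, making it the main broker — the node through which the most shortest paths run.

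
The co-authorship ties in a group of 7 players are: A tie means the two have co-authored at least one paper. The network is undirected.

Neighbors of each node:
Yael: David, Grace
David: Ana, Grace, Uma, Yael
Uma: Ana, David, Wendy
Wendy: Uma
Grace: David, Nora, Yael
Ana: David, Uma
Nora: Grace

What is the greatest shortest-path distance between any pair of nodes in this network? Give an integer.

Eccentricity of each node (its greatest distance to any other): Ana:3, David:2, Grace:3, Nora:4, Uma:3, Wendy:4, Yael:3.
The maximum eccentricity is 4, realized for instance by the pair Wendy–Nora via Wendy – Uma – David – Grace – Nora. So the diameter is 4.

4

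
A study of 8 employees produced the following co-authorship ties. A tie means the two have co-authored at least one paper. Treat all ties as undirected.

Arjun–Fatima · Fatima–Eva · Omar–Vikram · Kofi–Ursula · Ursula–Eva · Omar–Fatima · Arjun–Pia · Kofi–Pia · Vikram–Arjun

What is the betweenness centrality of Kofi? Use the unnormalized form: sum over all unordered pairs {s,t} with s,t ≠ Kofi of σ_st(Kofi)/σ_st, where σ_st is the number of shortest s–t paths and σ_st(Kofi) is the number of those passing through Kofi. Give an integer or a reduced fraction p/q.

Pairs whose geodesics pass through Kofi — Ursula–Pia: 1; Ursula–Arjun: 1/2; Ursula–Vikram: 1/3; Pia–Eva: 1/2.
All other pairs contribute 0.
Summing the contributions gives betweenness(Kofi) = 7/3.

7/3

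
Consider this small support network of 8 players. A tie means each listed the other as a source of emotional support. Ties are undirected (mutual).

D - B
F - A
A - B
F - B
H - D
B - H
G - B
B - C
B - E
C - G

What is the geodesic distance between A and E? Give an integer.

One shortest route is A – B – E, which uses 2 edges, and A and E are not directly tied, so nothing shorter exists. So d(A,E) = 2.

2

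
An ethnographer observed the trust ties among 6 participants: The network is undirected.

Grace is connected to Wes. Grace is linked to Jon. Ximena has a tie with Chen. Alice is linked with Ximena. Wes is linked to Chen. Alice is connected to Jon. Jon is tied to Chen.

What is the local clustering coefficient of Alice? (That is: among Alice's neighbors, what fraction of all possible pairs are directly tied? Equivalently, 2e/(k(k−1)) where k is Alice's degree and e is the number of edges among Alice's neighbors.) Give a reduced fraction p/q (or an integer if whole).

Alice's neighbors: Jon and Ximena (k = 2).
Possible neighbor pairs: C(2,2) = 1. Edges among them: none → e = 0.
Clustering(Alice) = 0/1.

0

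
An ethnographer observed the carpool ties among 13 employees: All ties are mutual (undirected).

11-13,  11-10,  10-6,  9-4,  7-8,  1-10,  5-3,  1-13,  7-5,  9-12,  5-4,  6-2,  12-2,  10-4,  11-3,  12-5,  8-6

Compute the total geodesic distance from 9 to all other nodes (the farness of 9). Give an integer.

31

Distances from 9: 1:3, 2:2, 3:3, 4:1, 5:2, 6:3, 7:3, 8:4, 10:2, 11:3, 12:1, 13:4.
Sum = 3 + 2 + 3 + 1 + 2 + 3 + 3 + 4 + 2 + 3 + 1 + 4 = 31.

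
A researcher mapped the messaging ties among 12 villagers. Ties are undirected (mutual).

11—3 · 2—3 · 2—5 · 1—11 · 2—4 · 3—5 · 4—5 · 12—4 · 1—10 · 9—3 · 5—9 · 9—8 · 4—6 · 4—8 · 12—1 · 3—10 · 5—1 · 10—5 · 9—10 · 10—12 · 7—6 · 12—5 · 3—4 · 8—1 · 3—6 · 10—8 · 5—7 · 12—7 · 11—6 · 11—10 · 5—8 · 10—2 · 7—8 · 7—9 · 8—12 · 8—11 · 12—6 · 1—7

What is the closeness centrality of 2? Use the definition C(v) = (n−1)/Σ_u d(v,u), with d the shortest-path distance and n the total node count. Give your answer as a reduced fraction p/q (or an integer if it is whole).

Distances from 2: 1:2, 3:1, 4:1, 5:1, 6:2, 7:2, 8:2, 9:2, 10:1, 11:2, 12:2. Sum = 18.
n = 12, so closeness = 11/18.

11/18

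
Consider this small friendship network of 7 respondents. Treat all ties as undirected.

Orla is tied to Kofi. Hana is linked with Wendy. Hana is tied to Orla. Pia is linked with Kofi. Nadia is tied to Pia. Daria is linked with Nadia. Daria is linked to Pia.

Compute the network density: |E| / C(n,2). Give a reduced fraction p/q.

There are 7 edges and 7 nodes, so the maximum possible is C(7,2) = 21.
Density = 7/21 = 1/3.

1/3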